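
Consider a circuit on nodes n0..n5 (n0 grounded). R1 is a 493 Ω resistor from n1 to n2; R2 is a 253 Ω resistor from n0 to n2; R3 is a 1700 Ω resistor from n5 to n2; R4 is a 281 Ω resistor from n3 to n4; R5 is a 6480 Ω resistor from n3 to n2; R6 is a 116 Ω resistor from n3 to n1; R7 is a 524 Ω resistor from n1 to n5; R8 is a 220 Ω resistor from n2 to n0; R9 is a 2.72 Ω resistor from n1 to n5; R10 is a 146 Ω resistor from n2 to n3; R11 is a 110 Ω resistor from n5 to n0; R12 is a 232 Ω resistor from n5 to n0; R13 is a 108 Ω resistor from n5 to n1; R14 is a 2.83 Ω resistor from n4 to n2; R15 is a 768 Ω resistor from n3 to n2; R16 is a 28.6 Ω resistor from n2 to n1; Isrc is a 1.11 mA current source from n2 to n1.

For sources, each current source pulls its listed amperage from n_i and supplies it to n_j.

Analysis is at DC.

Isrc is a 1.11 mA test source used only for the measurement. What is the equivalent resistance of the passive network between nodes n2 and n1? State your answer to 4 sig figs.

MNA unknowns: 5 node voltages V₁..V_5
R1: Y=0.002028 on G[1,2]
R2: Y=0.003953 on G[0,2]
R3: Y=0.0005882 on G[5,2]
R4: Y=0.003559 on G[3,4]
R5: Y=0.0001543 on G[3,2]
R6: Y=0.008621 on G[3,1]
R7: Y=0.001908 on G[1,5]
R8: Y=0.004545 on G[2,0]
R9: Y=0.3676 on G[1,5]
R10: Y=0.006849 on G[2,3]
R11: Y=0.009091 on G[5,0]
R12: Y=0.004310 on G[5,0]
R13: Y=0.009259 on G[5,1]
R14: Y=0.3534 on G[4,2]
R15: Y=0.001302 on G[3,2]
R16: Y=0.03497 on G[2,1]
Isrc: z[2]−=0.00111, z[1]+=0.00111
solve → V1=0.009248, V2=-0.01403, V3=-0.004218, V4=-0.01393, V5=0.008898

R_eq = 20.97 Ω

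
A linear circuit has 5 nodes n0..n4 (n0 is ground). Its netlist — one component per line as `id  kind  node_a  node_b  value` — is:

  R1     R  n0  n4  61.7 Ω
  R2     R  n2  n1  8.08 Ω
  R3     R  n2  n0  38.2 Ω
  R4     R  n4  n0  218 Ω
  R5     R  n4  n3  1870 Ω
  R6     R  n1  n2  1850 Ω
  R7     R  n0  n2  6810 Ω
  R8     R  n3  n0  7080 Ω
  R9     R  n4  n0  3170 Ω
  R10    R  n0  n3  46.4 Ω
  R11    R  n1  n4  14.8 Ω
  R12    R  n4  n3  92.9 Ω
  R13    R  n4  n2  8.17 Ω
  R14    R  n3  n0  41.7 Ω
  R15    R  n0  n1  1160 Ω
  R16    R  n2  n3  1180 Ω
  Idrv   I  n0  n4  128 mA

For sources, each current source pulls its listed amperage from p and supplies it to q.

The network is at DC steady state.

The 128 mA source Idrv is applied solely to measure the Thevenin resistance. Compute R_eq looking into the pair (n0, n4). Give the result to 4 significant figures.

R_eq = 18.53 Ω

MNA unknowns: 4 node voltages V₁..V_4
R1: Y=0.01621 on G[0,4]
R2: Y=0.1238 on G[2,1]
R3: Y=0.02618 on G[2,0]
R4: Y=0.004587 on G[4,0]
R5: Y=0.0005348 on G[4,3]
R6: Y=0.0005405 on G[1,2]
R7: Y=0.0001468 on G[0,2]
R8: Y=0.0001412 on G[3,0]
R9: Y=0.0003155 on G[4,0]
R10: Y=0.02155 on G[0,3]
R11: Y=0.06757 on G[1,4]
R12: Y=0.01076 on G[4,3]
R13: Y=0.1224 on G[4,2]
R14: Y=0.02398 on G[3,0]
R15: Y=0.0008621 on G[0,1]
R16: Y=0.0008475 on G[2,3]
Idrv: z[0]−=0.128, z[4]+=0.128
solve → V1=2.144, V2=2.034, V3=0.4933, V4=2.372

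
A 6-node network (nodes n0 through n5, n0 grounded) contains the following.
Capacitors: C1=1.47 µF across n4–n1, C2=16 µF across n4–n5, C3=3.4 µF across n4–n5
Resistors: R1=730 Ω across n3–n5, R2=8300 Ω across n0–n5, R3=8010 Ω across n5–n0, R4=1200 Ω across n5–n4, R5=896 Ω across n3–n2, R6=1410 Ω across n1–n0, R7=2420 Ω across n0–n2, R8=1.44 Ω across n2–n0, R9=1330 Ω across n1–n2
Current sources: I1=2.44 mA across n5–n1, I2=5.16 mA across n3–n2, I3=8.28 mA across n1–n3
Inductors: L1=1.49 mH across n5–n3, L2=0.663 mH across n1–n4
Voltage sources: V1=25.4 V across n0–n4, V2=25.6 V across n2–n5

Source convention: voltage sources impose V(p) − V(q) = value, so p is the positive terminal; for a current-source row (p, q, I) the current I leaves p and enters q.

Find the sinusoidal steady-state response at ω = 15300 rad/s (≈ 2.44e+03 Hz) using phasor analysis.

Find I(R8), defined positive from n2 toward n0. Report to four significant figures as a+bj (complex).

MNA unknowns: 5 node voltages V₁..V_5 plus 2 source currents (V1, V2)
C1: Y=0.000+0.02249j on G[4,1]
R1: Y=0.001370+0.000j on G[3,5]
I1: z[5]−=0.00244, z[1]+=0.00244
R2: Y=0.0001205+0.000j on G[0,5]
C2: Y=0.000+0.2448j on G[4,5]
I2: z[3]−=0.00516, z[2]+=0.00516
R3: Y=0.0001248+0.000j on G[5,0]
R4: Y=0.0008333+0.000j on G[5,4]
C3: Y=0.000+0.05202j on G[4,5]
L1: Y=0.000-0.04387j on G[5,3]
R5: Y=0.001116+0.000j on G[3,2]
R6: Y=0.0007092+0.000j on G[1,0]
R7: Y=0.0004132+0.000j on G[0,2]
I3: z[1]−=0.00828, z[3]+=0.00828
L2: Y=0.000-0.09858j on G[1,4]
R8: Y=0.6944+0.000j on G[2,0]
R9: Y=0.0007519+0.000j on G[1,2]
V1: row V0−V4=25.4, i_V1 at 0,4
V2: row V2−V5=25.6, i_V2 at 2,5
solve → V1=-25.39+0.4111j, V2=0.02262+0.07602j, V3=-25.54+0.7962j, V4=-25.40+0.000j, V5=-25.58+0.07602j
aux → i_V1=-0.008568+0.05313j, i_V2=-0.05819-0.05176j

0.01571+0.05279j A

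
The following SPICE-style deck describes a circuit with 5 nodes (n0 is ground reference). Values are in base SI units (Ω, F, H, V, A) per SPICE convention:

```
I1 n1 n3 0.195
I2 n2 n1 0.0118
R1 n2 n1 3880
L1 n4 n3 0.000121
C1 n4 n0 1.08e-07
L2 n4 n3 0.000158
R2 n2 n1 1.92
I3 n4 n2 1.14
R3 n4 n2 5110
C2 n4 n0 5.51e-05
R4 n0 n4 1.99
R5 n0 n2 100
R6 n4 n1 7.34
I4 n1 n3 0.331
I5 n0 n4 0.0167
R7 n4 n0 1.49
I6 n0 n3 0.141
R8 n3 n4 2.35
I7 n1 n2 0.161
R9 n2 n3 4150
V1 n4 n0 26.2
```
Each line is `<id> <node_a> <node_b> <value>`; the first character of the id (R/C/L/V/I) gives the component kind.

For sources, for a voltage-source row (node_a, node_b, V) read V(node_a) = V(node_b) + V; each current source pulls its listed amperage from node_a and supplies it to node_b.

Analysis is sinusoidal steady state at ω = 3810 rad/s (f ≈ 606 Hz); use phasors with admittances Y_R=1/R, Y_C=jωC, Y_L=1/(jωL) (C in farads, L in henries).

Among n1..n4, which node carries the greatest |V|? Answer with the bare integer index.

Element admittances at ω=3810 rad/s:
  I1: injects 0.195 A into n3 (from n1)
  I2: injects 0.0118 A into n1 (from n2)
  Y(R1) = 0.0002577+0.000j S between n2,n1
  Y(L1) = 0.000-2.169j S between n4,n3
  Y(C1) = 0.000+0.0004115j S between n4,n0
  Y(L2) = 0.000-1.661j S between n4,n3
  Y(R2) = 0.5208+0.000j S between n2,n1
  I3: injects 1.14 A into n2 (from n4)
  Y(R3) = 0.0001957+0.000j S between n4,n2
  Y(C2) = 0.000+0.2099j S between n4,n0
  Y(R4) = 0.5025+0.000j S between n0,n4
  Y(R5) = 0.01000+0.000j S between n0,n2
  Y(R6) = 0.1362+0.000j S between n4,n1
  I4: injects 0.331 A into n3 (from n1)
  I5: injects 0.0167 A into n4 (from n0)
  Y(R7) = 0.6711+0.000j S between n4,n0
  I6: injects 0.141 A into n3 (from n0)
  Y(R8) = 0.4255+0.000j S between n3,n4
  I7: injects 0.161 A into n2 (from n1)
  Y(R9) = 0.0002410+0.000j S between n2,n3
  V1: constraint V(n4)−V(n0) = 26.2
Assemble and solve the 5×5 MNA system:
  V(n1)=28.47+0.0002778j  V(n2)=30.35+0.0003505j  V(n3)=26.22+0.1723j  V(n4)=26.20+0.000j
  i(V1)=-30.90-5.511j

2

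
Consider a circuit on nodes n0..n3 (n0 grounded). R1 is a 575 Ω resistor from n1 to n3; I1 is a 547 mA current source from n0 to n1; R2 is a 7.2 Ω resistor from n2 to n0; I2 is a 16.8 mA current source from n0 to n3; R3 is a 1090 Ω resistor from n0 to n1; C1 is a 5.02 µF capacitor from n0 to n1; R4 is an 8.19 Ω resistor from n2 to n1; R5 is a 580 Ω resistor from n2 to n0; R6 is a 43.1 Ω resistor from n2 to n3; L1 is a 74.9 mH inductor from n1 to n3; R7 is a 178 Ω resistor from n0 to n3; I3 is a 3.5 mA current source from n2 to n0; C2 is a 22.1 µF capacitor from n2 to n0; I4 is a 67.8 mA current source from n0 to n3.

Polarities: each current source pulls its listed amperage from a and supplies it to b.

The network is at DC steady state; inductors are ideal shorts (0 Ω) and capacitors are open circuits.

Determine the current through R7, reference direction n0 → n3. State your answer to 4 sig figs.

Apply KCL at each of the 3 non-ground nodes and solve the resulting linear system.
Node n1: branches {R1, I1, R3, C1, R4, L1} → V_1 = 8.075
Node n2: branches {R2, R4, R5, R6, I3, C2} → V_2 = 4.092
Node n3: branches {R1, I2, R6, L1, R7, I4} → V_3 = 8.075
Source currents: i(L1)=0.05319

-0.04537 A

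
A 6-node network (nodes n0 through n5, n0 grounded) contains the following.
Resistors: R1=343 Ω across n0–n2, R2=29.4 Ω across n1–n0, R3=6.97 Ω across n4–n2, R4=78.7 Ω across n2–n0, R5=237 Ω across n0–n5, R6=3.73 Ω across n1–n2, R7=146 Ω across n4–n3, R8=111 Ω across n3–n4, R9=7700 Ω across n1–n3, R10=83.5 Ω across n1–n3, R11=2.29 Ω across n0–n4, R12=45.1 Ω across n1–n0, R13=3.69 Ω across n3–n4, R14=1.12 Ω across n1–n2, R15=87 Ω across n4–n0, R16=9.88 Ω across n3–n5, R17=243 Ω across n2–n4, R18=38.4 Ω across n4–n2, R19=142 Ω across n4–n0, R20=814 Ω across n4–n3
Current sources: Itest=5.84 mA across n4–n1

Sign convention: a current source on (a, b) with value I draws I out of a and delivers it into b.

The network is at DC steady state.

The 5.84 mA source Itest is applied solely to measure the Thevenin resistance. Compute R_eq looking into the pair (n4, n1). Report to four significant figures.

R_eq = 4.517 Ω

MNA unknowns: 5 node voltages V₁..V_5
R1: Y=0.002915 on G[0,2]
R2: Y=0.03401 on G[1,0]
R3: Y=0.1435 on G[4,2]
R4: Y=0.01271 on G[2,0]
R5: Y=0.004219 on G[0,5]
R6: Y=0.2681 on G[1,2]
R7: Y=0.006849 on G[4,3]
R8: Y=0.009009 on G[3,4]
R9: Y=0.0001299 on G[1,3]
R10: Y=0.01198 on G[1,3]
R11: Y=0.4367 on G[0,4]
R12: Y=0.02217 on G[1,0]
R13: Y=0.2710 on G[3,4]
R14: Y=0.8929 on G[1,2]
R15: Y=0.01149 on G[4,0]
R16: Y=0.1012 on G[3,5]
R17: Y=0.004115 on G[2,4]
R18: Y=0.02604 on G[4,2]
R19: Y=0.007042 on G[4,0]
R20: Y=0.001229 on G[4,3]
Itest: z[4]−=0.00584, z[1]+=0.00584
solve → V1=0.02291, V2=0.01926, V3=-0.002372, V4=-0.003468, V5=-0.002277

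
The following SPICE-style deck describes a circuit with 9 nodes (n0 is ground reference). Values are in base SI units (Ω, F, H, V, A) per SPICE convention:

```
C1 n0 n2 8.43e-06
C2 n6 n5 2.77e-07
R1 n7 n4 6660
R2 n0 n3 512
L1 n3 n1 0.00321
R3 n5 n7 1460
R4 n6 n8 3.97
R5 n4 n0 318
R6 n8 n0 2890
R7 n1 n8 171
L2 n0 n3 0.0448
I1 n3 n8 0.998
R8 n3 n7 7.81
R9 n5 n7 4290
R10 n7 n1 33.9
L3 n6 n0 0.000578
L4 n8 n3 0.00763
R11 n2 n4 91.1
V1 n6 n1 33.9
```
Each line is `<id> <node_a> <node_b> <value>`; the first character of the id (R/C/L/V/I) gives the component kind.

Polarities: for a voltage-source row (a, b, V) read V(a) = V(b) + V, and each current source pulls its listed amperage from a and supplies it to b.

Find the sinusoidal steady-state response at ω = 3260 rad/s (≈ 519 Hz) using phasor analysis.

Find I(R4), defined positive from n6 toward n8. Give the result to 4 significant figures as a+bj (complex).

-0.3438-0.9850j A

MNA unknowns: 8 node voltages V₁..V_8 plus 1 source current (V1)
C1: Y=0.000+0.02748j on G[0,2]
C2: Y=0.000+0.0009030j on G[6,5]
R1: Y=0.0001502+0.000j on G[7,4]
R2: Y=0.001953+0.000j on G[0,3]
L1: Y=0.000-0.09556j on G[3,1]
R3: Y=0.0006849+0.000j on G[5,7]
R4: Y=0.2519+0.000j on G[6,8]
R5: Y=0.003145+0.000j on G[4,0]
R6: Y=0.0003460+0.000j on G[8,0]
R7: Y=0.005848+0.000j on G[1,8]
L2: Y=0.000-0.006847j on G[0,3]
I1: z[3]−=0.998, z[8]+=0.998
R8: Y=0.1280+0.000j on G[3,7]
R9: Y=0.0002331+0.000j on G[5,7]
R10: Y=0.02950+0.000j on G[7,1]
L3: Y=0.000-0.5307j on G[6,0]
L4: Y=0.000-0.04020j on G[8,3]
R11: Y=0.01098+0.000j on G[2,4]
V1: row V6−V1=33.9, i_V1 at 6,1
solve → V1=-33.62+0.1831j, V2=-0.03300+0.1032j, V3=-23.46-7.036j, V4=-0.2914+0.02060j, V5=-15.60+10.03j, V6=0.2779+0.1831j, V7=-25.28-5.588j, V8=1.643+4.094j
aux → i_V1=0.2377+1.118j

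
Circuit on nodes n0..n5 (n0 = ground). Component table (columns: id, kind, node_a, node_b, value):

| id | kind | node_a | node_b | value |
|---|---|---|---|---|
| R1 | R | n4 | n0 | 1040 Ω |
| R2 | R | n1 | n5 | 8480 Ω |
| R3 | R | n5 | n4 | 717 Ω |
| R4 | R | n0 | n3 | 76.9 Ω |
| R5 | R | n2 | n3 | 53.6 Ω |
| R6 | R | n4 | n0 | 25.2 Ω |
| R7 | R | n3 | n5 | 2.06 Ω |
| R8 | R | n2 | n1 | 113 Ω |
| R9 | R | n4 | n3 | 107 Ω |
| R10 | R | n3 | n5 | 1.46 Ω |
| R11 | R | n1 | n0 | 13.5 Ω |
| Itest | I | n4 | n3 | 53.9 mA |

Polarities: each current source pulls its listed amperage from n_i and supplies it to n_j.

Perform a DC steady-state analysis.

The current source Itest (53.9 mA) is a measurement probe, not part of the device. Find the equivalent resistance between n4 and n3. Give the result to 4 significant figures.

Element admittances at DC:
  Y(R1) = 0.0009615 S between n4,n0
  Y(R2) = 0.0001179 S between n1,n5
  Y(R3) = 0.001395 S between n5,n4
  Y(R4) = 0.01300 S between n0,n3
  Y(R5) = 0.01866 S between n2,n3
  Y(R6) = 0.03968 S between n4,n0
  Y(R7) = 0.4854 S between n3,n5
  Y(R8) = 0.008850 S between n2,n1
  Y(R9) = 0.009346 S between n4,n3
  Y(R10) = 0.6849 S between n3,n5
  Y(R11) = 0.07407 S between n1,n0
  Itest: injects 0.0539 A into n3 (from n4)
Assemble and solve the 5×5 MNA system:
  V(n1)=0.1198  V(n2)=1.104  V(n3)=1.570  V(n4)=-0.7208  V(n5)=1.567

R_eq = 42.51 Ω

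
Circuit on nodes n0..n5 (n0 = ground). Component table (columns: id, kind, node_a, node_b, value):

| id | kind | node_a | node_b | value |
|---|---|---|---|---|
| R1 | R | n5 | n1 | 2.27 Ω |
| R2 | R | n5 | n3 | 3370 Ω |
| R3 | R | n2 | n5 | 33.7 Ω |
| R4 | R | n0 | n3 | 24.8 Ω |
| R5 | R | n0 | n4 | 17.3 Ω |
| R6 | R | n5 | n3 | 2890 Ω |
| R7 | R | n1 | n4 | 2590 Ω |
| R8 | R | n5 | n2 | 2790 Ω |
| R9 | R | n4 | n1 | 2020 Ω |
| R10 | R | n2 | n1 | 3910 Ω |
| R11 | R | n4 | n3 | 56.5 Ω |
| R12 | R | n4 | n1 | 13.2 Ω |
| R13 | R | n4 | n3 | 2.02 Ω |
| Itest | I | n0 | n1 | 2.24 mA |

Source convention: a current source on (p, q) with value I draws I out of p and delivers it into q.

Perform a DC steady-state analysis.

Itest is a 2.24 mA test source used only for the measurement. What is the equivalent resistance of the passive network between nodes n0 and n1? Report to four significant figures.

MNA unknowns: 5 node voltages V₁..V_5
R1: Y=0.4405 on G[5,1]
R2: Y=0.0002967 on G[5,3]
R3: Y=0.02967 on G[2,5]
R4: Y=0.04032 on G[0,3]
R5: Y=0.05780 on G[0,4]
R6: Y=0.0003460 on G[5,3]
R7: Y=0.0003861 on G[1,4]
R8: Y=0.0003584 on G[5,2]
R9: Y=0.0004950 on G[4,1]
R10: Y=0.0002558 on G[2,1]
R11: Y=0.01770 on G[4,3]
R12: Y=0.07576 on G[4,1]
R13: Y=0.4950 on G[4,3]
Itest: z[0]−=0.00224, z[1]+=0.00224
solve → V1=0.05249, V2=0.05244, V3=0.02184, V4=0.02352, V5=0.05244

R_eq = 23.43 Ω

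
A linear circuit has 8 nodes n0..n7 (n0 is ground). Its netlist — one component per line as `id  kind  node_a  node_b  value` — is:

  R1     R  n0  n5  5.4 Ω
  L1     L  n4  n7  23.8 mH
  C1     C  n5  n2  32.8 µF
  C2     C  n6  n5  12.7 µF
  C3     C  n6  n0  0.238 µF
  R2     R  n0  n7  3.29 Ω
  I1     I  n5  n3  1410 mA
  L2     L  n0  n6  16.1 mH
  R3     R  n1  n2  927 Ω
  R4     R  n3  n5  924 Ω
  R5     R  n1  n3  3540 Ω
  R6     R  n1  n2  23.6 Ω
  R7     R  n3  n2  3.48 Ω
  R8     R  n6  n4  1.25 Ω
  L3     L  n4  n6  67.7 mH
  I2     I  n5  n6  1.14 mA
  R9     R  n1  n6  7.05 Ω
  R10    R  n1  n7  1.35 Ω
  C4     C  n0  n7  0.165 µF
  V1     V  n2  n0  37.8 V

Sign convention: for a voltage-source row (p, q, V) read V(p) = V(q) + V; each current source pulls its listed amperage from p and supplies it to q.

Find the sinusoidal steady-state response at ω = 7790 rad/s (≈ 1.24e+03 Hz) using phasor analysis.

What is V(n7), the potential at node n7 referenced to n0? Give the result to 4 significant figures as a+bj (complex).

3.870+4.205j V

MNA unknowns: 7 node voltages V₁..V_7 plus 1 source current (V1)
R1: Y=0.1852+0.000j on G[0,5]
L1: Y=0.000-0.005394j on G[4,7]
C1: Y=0.000+0.2555j on G[5,2]
C2: Y=0.000+0.09893j on G[6,5]
C3: Y=0.000+0.001854j on G[6,0]
R2: Y=0.3040+0.000j on G[0,7]
I1: z[5]−=1.41, z[3]+=1.41
L2: Y=0.000-0.007973j on G[0,6]
R3: Y=0.001079+0.000j on G[1,2]
R4: Y=0.001082+0.000j on G[3,5]
R5: Y=0.0002825+0.000j on G[1,3]
R6: Y=0.04237+0.000j on G[1,2]
R7: Y=0.2874+0.000j on G[3,2]
R8: Y=0.8000+0.000j on G[6,4]
L3: Y=0.000-0.001896j on G[4,6]
I2: z[5]−=0.00114, z[6]+=0.00114
R9: Y=0.1418+0.000j on G[1,6]
R10: Y=0.7407+0.000j on G[1,7]
C4: Y=0.000+0.001285j on G[0,7]
V1: row V2−V0=37.8, i_V1 at 2,0
solve → V1=5.359+5.931j, V2=37.80+0.000j, V3=42.58+0.07427j, V4=3.040+16.77j, V5=18.52+18.27j, V6=3.125+16.77j, V7=3.870+4.205j
aux → i_V1=-4.704-4.647j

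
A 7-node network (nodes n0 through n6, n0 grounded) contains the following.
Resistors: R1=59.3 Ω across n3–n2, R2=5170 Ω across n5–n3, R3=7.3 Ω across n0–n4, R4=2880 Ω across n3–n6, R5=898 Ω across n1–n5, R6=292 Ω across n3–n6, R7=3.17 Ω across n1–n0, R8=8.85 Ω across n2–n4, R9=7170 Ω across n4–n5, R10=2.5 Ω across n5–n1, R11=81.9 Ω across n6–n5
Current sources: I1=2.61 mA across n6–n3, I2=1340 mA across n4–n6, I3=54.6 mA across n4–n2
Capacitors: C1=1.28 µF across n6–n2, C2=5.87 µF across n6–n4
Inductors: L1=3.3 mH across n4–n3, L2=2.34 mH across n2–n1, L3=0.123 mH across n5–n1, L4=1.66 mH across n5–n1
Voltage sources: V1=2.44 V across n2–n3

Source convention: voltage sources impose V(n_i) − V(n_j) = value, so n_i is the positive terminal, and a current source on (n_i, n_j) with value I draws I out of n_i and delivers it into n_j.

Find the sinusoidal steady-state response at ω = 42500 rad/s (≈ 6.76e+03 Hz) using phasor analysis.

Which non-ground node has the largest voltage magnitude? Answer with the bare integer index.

MNA unknowns: 6 node voltages V₁..V_6 plus 1 source current (V1)
R1: Y=0.01686+0.000j on G[3,2]
R2: Y=0.0001934+0.000j on G[5,3]
R3: Y=0.1370+0.000j on G[0,4]
I1: z[6]−=0.00261, z[3]+=0.00261
C1: Y=0.000+0.05440j on G[6,2]
L1: Y=0.000-0.007130j on G[4,3]
R4: Y=0.0003472+0.000j on G[3,6]
R5: Y=0.001114+0.000j on G[1,5]
C2: Y=0.000+0.2495j on G[6,4]
R6: Y=0.003425+0.000j on G[3,6]
R7: Y=0.3155+0.000j on G[1,0]
L2: Y=0.000-0.01006j on G[2,1]
L3: Y=0.000-0.1913j on G[5,1]
I2: z[4]−=1.34, z[6]+=1.34
R8: Y=0.1130+0.000j on G[2,4]
I3: z[4]−=0.0546, z[2]+=0.0546
R9: Y=0.0001395+0.000j on G[4,5]
R10: Y=0.4000+0.000j on G[5,1]
L4: Y=0.000-0.01417j on G[5,1]
R11: Y=0.01221+0.000j on G[6,5]
V1: row V2−V3=2.44, i_V1 at 2,3
solve → V1=0.01776-0.2173j, V2=2.342-0.2691j, V3=-0.09759-0.2691j, V4=-0.04091+0.5004j, V5=0.07556-0.3003j, V6=0.5812-4.010j
aux → i_V1=-0.05184+0.01452j

6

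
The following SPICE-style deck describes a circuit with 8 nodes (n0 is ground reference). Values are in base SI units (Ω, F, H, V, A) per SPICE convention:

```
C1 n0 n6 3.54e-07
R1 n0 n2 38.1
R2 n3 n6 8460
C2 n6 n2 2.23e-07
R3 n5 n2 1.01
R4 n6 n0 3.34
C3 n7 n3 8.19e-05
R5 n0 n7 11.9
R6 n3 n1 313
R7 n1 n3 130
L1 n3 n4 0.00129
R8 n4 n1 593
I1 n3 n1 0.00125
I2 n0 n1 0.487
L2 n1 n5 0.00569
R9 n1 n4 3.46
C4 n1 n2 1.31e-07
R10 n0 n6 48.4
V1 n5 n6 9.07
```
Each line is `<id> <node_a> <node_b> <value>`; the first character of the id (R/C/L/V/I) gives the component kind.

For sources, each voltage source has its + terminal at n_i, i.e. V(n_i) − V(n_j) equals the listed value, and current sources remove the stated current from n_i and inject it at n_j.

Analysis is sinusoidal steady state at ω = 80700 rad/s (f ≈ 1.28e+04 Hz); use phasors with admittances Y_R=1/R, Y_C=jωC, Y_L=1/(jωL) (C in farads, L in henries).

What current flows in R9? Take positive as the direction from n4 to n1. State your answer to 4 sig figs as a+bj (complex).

MNA unknowns: 7 node voltages V₁..V_7 plus 1 source current (V1)
C1: Y=0.000+0.02857j on G[0,6]
R1: Y=0.02625+0.000j on G[0,2]
R2: Y=0.0001182+0.000j on G[3,6]
C2: Y=0.000+0.01800j on G[6,2]
R3: Y=0.9901+0.000j on G[5,2]
R4: Y=0.2994+0.000j on G[6,0]
C3: Y=0.000+6.609j on G[7,3]
R5: Y=0.08403+0.000j on G[0,7]
R6: Y=0.003195+0.000j on G[3,1]
R7: Y=0.007692+0.000j on G[1,3]
L1: Y=0.000-0.009606j on G[3,4]
R8: Y=0.001686+0.000j on G[4,1]
I1: z[3]−=0.00125, z[1]+=0.00125
I2: z[0]−=0.487, z[1]+=0.487
L2: Y=0.000-0.002178j on G[1,5]
R9: Y=0.2890+0.000j on G[1,4]
C4: Y=0.000+0.01057j on G[1,2]
R10: Y=0.02066+0.000j on G[0,6]
V1: row V5−V6=9.07, i_V1 at 5,6
solve → V1=45.08+2.197j, V2=8.228+1.131j, V3=5.841-3.755j, V4=44.84+3.486j, V5=8.454+0.9285j, V6=-0.6161+0.9285j, V7=5.887-3.680j
aux → i_V1=-0.2208+0.1210j

-0.06915+0.3725j A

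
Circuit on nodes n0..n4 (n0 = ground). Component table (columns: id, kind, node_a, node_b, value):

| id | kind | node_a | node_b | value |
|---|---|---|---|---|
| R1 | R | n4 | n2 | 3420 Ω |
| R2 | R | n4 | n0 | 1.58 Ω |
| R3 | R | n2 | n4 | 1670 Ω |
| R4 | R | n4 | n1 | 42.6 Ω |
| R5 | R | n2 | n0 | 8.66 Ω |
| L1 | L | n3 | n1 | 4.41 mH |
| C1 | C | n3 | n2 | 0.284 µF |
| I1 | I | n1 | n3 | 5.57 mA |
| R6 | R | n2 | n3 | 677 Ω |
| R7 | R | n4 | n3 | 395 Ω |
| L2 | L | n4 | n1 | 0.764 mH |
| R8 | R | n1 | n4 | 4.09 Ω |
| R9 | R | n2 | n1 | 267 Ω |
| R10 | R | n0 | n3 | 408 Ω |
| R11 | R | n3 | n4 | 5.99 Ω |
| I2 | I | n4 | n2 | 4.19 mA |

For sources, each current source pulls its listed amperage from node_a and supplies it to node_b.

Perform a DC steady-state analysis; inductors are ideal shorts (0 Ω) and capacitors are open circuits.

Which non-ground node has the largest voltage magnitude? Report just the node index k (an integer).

MNA unknowns: 4 node voltages V₁..V_4 plus 2 source currents (L1, L2)
R1: Y=0.0002924 on G[4,2]
R2: Y=0.6329 on G[4,0]
R3: Y=0.0005988 on G[2,4]
R4: Y=0.02347 on G[4,1]
R5: Y=0.1155 on G[2,0]
L1: row V3−V1=0, i_L1 at 3,1
C1: Y=0.000 on G[3,2]
I1: z[1]−=0.00557, z[3]+=0.00557
R6: Y=0.001477 on G[2,3]
R7: Y=0.002532 on G[4,3]
L2: row V4−V1=0, i_L2 at 4,1
R8: Y=0.2445 on G[1,4]
R9: Y=0.003745 on G[2,1]
R10: Y=0.002451 on G[0,3]
R11: Y=0.1669 on G[3,4]
I2: z[4]−=0.00419, z[2]+=0.00419
solve → V1=-0.006206, V2=0.03415, V3=-0.006206, V4=-0.006206
aux → i_L1=0.005645, i_L2=-0.0002260

2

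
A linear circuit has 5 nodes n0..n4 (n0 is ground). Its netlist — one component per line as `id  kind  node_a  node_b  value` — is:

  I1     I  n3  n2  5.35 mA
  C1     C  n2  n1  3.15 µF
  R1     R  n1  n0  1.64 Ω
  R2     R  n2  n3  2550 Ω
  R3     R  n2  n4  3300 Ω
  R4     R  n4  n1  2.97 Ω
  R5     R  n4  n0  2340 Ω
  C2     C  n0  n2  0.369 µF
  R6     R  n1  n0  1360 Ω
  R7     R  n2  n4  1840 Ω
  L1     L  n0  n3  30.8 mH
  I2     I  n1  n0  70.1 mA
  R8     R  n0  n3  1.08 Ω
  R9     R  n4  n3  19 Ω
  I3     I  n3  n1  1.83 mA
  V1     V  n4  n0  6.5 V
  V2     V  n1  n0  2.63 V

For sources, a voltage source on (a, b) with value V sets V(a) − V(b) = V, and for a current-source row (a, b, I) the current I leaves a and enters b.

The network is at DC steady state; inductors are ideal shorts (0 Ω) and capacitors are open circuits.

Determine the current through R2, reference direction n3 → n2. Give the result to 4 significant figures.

Element admittances at DC:
  I1: injects 0.00535 A into n2 (from n3)
  Y(C1) = 0.000 S between n2,n1
  Y(R1) = 0.6098 S between n1,n0
  Y(R2) = 0.0003922 S between n2,n3
  Y(R3) = 0.0003030 S between n2,n4
  Y(R4) = 0.3367 S between n4,n1
  Y(R5) = 0.0004274 S between n4,n0
  Y(C2) = 0.000 S between n0,n2
  Y(R6) = 0.0007353 S between n1,n0
  Y(R7) = 0.0005435 S between n2,n4
  L1: short n0↔n3 (DC inductor)
  I2: injects 0.0701 A into n0 (from n1)
  Y(R8) = 0.9259 S between n0,n3
  Y(R9) = 0.05263 S between n4,n3
  I3: injects 0.00183 A into n1 (from n3)
  V1: constraint V(n4)−V(n0) = 6.5
  V2: constraint V(n1)−V(n0) = 2.63
Assemble and solve the 7×7 MNA system:
  V(n1)=2.630  V(n2)=8.761  V(n3)=0.000  V(n4)=6.500
  i(L1)=-0.3384  i(V1)=-1.646  i(V2)=-0.3708

-0.003436 A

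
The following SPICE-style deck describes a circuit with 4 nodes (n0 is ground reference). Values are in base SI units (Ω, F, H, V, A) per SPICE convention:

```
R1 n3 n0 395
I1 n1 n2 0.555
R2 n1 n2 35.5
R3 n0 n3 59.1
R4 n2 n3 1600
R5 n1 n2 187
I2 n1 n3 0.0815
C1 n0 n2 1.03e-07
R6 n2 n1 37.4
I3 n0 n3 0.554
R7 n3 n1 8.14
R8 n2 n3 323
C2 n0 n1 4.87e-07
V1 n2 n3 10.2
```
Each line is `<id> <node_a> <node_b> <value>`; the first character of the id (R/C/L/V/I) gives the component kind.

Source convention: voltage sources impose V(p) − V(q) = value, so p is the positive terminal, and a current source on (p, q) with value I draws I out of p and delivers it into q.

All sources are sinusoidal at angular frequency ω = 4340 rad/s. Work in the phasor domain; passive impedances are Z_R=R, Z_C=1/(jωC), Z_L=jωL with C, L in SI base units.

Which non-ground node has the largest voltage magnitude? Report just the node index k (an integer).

2

Element admittances at ω=4340 rad/s:
  Y(R1) = 0.002532+0.000j S between n3,n0
  I1: injects 0.555 A into n2 (from n1)
  Y(R2) = 0.02817+0.000j S between n1,n2
  Y(R3) = 0.01692+0.000j S between n0,n3
  Y(R4) = 0.0006250+0.000j S between n2,n3
  Y(R5) = 0.005348+0.000j S between n1,n2
  I2: injects 0.0815 A into n3 (from n1)
  Y(C1) = 0.000+0.0004470j S between n0,n2
  Y(R6) = 0.02674+0.000j S between n2,n1
  I3: injects 0.554 A into n3 (from n0)
  Y(R7) = 0.1229+0.000j S between n3,n1
  Y(R8) = 0.003096+0.000j S between n2,n3
  Y(C2) = 0.000+0.002114j S between n0,n1
  V1: constraint V(n2)−V(n3) = 10.2
Assemble and solve the 4×4 MNA system:
  V(n1)=27.76-4.214j  V(n2)=38.13-3.893j  V(n3)=27.93-3.893j
  i(V1)=-0.1094-0.03636j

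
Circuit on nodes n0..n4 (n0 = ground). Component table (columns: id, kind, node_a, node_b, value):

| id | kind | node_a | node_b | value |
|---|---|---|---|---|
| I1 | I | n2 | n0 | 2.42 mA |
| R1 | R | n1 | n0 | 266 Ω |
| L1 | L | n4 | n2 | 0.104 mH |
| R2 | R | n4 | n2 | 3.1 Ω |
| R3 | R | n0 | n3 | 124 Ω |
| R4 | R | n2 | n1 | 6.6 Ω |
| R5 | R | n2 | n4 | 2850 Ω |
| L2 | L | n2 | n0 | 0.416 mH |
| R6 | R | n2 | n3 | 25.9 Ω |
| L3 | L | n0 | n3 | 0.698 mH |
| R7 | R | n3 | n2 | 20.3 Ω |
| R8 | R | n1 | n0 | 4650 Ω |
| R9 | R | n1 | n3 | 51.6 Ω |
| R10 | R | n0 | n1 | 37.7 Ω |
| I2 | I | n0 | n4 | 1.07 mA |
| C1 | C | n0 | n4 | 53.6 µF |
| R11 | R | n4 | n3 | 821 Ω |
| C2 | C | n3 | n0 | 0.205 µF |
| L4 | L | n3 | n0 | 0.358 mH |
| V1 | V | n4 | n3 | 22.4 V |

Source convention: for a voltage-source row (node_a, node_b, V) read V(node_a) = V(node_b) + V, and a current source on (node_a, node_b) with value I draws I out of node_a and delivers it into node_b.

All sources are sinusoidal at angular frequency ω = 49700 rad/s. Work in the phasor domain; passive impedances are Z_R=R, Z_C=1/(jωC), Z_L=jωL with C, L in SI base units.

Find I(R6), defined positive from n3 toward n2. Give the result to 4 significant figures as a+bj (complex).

Apply KCL at each of the 4 non-ground nodes and solve the resulting linear system.
Node n1: branches {R1, R4, R8, R9, R10} → V_1 = -5.692-1.787j
Node n2: branches {I1, L1, R2, R4, R5, L2, R6, R7} → V_2 = -4.610-2.352j
Node n3: branches {R3, R6, L3, R7, R9, R11, C2, L4, V1} → V_3 = -23.11-0.1825j
Node n4: branches {L1, R2, R5, I2, C1, R11, V1} → V_4 = -0.7120-0.1825j
Source currents: i(V1)=-2.191+1.950j

-0.7144+0.08378j A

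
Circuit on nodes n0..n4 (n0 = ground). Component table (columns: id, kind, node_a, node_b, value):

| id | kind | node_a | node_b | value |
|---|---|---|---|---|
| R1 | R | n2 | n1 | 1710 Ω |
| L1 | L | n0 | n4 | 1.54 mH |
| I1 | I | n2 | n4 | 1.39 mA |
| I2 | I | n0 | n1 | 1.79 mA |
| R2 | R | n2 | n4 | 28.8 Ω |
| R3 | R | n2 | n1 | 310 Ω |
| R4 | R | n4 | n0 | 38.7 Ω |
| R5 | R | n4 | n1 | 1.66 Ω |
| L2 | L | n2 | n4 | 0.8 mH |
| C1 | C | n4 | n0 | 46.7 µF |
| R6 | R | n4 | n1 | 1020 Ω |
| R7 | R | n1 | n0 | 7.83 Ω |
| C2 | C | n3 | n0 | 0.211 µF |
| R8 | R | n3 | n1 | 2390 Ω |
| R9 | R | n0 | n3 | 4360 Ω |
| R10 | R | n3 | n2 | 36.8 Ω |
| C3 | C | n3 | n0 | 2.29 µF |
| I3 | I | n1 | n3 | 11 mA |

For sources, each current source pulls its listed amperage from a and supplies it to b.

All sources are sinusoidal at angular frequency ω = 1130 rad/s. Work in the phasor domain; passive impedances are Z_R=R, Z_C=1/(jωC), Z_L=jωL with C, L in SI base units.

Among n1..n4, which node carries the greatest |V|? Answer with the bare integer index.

MNA unknowns: 4 node voltages V₁..V_4
R1: Y=0.0005848+0.000j on G[2,1]
L1: Y=0.000-0.5746j on G[0,4]
I1: z[2]−=0.00139, z[4]+=0.00139
I2: z[0]−=0.00179, z[1]+=0.00179
R2: Y=0.03472+0.000j on G[2,4]
R3: Y=0.003226+0.000j on G[2,1]
R4: Y=0.02584+0.000j on G[4,0]
R5: Y=0.6024+0.000j on G[4,1]
L2: Y=0.000-1.106j on G[2,4]
C1: Y=0.000+0.05277j on G[4,0]
R6: Y=0.0009804+0.000j on G[4,1]
R7: Y=0.1277+0.000j on G[1,0]
C2: Y=0.000+0.0002384j on G[3,0]
R8: Y=0.0004184+0.000j on G[3,1]
R9: Y=0.0002294+0.000j on G[0,3]
R10: Y=0.02717+0.000j on G[3,2]
C3: Y=0.000+0.002588j on G[3,0]
I3: z[1]−=0.011, z[3]+=0.011
solve → V1=-0.009431+0.004359j, V2=0.004754+0.01354j, V3=0.3971-0.02705j, V4=0.003465+0.005245j

3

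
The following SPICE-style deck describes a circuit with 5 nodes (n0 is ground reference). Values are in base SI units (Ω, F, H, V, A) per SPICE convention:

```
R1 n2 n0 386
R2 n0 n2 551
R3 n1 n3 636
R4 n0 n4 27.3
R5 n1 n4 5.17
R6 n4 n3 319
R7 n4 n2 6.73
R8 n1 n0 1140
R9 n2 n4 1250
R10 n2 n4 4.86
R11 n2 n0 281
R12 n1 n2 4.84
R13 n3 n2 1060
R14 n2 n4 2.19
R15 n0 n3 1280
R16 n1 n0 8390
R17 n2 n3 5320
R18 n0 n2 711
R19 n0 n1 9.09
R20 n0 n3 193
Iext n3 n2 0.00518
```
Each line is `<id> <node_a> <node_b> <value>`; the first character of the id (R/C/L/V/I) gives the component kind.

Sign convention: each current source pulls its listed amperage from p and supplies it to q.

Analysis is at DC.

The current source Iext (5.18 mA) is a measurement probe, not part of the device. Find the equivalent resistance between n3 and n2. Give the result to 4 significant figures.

R_eq = 87.31 Ω

Apply KCL at each of the 4 non-ground nodes and solve the resulting linear system.
Node n1: branches {R3, R5, R8, R12, R16, R19} → V_1 = 0.01492
Node n2: branches {R1, R2, R7, R9, R10, R11, R12, R13, R14, R17, R18, Iext} → V_2 = 0.02253
Node n3: branches {R3, R6, R13, R15, R17, R20, Iext} → V_3 = -0.4298
Node n4: branches {R4, R5, R6, R7, R9, R10, R14} → V_4 = 0.01897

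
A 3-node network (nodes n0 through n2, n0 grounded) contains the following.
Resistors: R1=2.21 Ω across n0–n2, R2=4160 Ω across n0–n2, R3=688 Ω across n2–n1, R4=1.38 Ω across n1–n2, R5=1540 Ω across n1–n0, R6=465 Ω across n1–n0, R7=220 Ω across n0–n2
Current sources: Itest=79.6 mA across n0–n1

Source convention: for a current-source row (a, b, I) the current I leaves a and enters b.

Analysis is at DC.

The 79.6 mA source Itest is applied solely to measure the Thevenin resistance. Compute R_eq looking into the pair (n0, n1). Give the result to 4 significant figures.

MNA unknowns: 2 node voltages V₁..V_2
R1: Y=0.4525 on G[0,2]
R2: Y=0.0002404 on G[0,2]
R3: Y=0.001453 on G[2,1]
R4: Y=0.7246 on G[1,2]
R5: Y=0.0006494 on G[1,0]
R6: Y=0.002151 on G[1,0]
R7: Y=0.004545 on G[0,2]
Itest: z[0]−=0.0796, z[1]+=0.0796
solve → V1=0.2809, V2=0.1724

R_eq = 3.529 Ω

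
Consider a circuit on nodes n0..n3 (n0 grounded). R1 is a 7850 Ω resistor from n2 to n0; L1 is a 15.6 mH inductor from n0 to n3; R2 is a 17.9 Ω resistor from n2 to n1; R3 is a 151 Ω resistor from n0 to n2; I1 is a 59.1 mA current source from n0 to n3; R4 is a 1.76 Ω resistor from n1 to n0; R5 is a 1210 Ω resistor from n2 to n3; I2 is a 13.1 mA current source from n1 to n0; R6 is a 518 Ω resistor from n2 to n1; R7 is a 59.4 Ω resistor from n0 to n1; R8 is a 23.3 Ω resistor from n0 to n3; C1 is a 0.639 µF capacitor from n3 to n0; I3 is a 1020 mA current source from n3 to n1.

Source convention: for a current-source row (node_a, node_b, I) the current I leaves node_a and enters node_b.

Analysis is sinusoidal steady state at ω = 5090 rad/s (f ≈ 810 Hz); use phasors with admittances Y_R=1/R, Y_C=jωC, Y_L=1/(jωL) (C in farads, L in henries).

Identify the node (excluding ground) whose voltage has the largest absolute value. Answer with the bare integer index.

3

Element admittances at ω=5090 rad/s:
  Y(R1) = 0.0001274+0.000j S between n2,n0
  Y(L1) = 0.000-0.01259j S between n0,n3
  Y(R2) = 0.05587+0.000j S between n2,n1
  Y(R3) = 0.006623+0.000j S between n0,n2
  I1: injects 0.0591 A into n3 (from n0)
  Y(R4) = 0.5682+0.000j S between n1,n0
  Y(R5) = 0.0008264+0.000j S between n2,n3
  I2: injects 0.0131 A into n0 (from n1)
  Y(R6) = 0.001931+0.000j S between n2,n1
  Y(R7) = 0.01684+0.000j S between n0,n1
  Y(R8) = 0.04292+0.000j S between n0,n3
  Y(C1) = 0.000+0.003253j S between n3,n0
  I3: injects 1.02 A into n1 (from n3)
Assemble and solve the 3×3 MNA system:
  V(n1)=1.676-0.005535j  V(n2)=1.216-0.06156j  V(n3)=-20.99-4.482j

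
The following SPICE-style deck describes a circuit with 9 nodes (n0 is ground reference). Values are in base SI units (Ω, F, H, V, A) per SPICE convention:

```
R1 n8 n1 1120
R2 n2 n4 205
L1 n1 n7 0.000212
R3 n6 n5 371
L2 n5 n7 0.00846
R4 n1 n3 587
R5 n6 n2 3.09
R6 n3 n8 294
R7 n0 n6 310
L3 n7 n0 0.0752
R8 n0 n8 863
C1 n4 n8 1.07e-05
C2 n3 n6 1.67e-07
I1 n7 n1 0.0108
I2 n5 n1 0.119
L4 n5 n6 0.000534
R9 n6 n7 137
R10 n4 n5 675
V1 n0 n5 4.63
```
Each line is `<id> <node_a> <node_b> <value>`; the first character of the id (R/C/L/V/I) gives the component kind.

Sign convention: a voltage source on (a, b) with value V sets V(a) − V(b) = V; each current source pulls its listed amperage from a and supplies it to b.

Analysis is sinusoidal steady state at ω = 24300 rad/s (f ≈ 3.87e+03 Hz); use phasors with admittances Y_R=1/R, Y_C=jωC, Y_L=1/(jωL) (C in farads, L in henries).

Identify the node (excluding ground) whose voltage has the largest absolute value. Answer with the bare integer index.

MNA unknowns: 8 node voltages V₁..V_8 plus 1 source current (V1)
R1: Y=0.0008929+0.000j on G[8,1]
R2: Y=0.004878+0.000j on G[2,4]
L1: Y=0.000-0.1941j on G[1,7]
R3: Y=0.002695+0.000j on G[6,5]
L2: Y=0.000-0.004864j on G[5,7]
R4: Y=0.001704+0.000j on G[1,3]
R5: Y=0.3236+0.000j on G[6,2]
R6: Y=0.003401+0.000j on G[3,8]
R7: Y=0.003226+0.000j on G[0,6]
L3: Y=0.000-0.0005472j on G[7,0]
R8: Y=0.001159+0.000j on G[0,8]
C1: Y=0.000+0.2600j on G[4,8]
C2: Y=0.000+0.004058j on G[3,6]
I1: z[7]−=0.0108, z[1]+=0.0108
I2: z[5]−=0.119, z[1]+=0.119
L4: Y=0.000-0.07706j on G[5,6]
R9: Y=0.007299+0.000j on G[6,7]
R10: Y=0.001481+0.000j on G[4,5]
V1: row V0−V5=4.63, i_V1 at 0,5
solve → V1=4.689+6.304j, V2=-5.070+1.372j, V3=-1.468-0.1386j, V4=-2.743+1.028j, V5=-4.630+0.000j, V6=-5.106+1.378j, V7=4.608+5.724j, V8=-2.743+0.9740j
aux → i_V1=-0.01652+0.003051j

1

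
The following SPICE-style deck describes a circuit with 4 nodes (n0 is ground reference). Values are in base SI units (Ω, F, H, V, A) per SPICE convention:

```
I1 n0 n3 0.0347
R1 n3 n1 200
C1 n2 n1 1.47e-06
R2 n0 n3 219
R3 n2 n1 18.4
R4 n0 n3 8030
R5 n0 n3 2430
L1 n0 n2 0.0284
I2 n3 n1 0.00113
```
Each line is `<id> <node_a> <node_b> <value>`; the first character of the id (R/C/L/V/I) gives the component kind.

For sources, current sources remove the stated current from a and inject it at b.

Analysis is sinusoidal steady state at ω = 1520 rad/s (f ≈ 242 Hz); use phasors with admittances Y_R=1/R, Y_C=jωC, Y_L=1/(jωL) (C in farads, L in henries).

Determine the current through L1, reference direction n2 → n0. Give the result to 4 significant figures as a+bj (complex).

Apply KCL at each of the 3 non-ground nodes and solve the resulting linear system.
Node n1: branches {R1, C1, R3, I2} → V_1 = 0.3811+0.6802j
Node n2: branches {C1, R3, L1} → V_2 = 0.07415+0.7245j
Node n3: branches {I1, R1, R2, R4, R5, I2} → V_3 = 3.512+0.3367j

0.01678-0.001718j A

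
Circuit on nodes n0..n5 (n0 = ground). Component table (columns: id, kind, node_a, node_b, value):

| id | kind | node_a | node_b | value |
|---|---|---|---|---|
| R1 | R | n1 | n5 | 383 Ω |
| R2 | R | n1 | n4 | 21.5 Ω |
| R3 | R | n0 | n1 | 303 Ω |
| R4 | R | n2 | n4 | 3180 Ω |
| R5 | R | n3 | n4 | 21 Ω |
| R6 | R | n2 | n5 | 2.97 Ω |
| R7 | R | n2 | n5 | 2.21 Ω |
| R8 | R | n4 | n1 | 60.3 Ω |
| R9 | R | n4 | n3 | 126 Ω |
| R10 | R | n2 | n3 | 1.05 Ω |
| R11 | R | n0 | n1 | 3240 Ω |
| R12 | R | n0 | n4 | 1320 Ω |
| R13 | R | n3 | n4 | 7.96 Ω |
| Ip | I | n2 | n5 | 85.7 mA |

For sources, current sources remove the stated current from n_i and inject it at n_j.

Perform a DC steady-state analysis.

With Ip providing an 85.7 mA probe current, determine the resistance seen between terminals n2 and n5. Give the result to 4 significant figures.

Element admittances at DC:
  Y(R1) = 0.002611 S between n1,n5
  Y(R2) = 0.04651 S between n1,n4
  Y(R3) = 0.003300 S between n0,n1
  Y(R4) = 0.0003145 S between n2,n4
  Y(R5) = 0.04762 S between n3,n4
  Y(R6) = 0.3367 S between n2,n5
  Y(R7) = 0.4525 S between n2,n5
  Y(R8) = 0.01658 S between n4,n1
  Y(R9) = 0.007937 S between n4,n3
  Y(R10) = 0.9524 S between n2,n3
  Y(R11) = 0.0003086 S between n0,n1
  Y(R12) = 0.0007576 S between n0,n4
  Y(R13) = 0.1256 S between n3,n4
  Ip: injects 0.0857 A into n5 (from n2)
Assemble and solve the 5×5 MNA system:
  V(n1)=0.0007273  V(n2)=-0.005216  V(n3)=-0.004936  V(n4)=-0.003465  V(n5)=0.1030

R_eq = 1.263 Ω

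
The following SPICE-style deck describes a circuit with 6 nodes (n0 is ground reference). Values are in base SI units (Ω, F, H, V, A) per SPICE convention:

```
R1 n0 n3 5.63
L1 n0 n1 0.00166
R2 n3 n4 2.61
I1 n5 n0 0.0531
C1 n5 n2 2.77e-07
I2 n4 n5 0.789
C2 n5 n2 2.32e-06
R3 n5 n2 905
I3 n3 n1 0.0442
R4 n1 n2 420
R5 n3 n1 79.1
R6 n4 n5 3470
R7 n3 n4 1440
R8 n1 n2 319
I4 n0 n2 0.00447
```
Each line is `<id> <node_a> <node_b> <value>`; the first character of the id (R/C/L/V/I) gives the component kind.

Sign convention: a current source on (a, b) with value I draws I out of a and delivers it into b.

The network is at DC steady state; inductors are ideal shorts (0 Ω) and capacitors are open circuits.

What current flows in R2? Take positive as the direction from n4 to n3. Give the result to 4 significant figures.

Element admittances at DC:
  Y(R1) = 0.1776 S between n0,n3
  L1: short n0↔n1 (DC inductor)
  Y(R2) = 0.3831 S between n3,n4
  I1: injects 0.0531 A into n0 (from n5)
  Y(C1) = 0.000 S between n5,n2
  I2: injects 0.789 A into n5 (from n4)
  Y(C2) = 0.000 S between n5,n2
  Y(R3) = 0.001105 S between n5,n2
  I3: injects 0.0442 A into n1 (from n3)
  Y(R4) = 0.002381 S between n1,n2
  Y(R5) = 0.01264 S between n3,n1
  Y(R6) = 0.0002882 S between n4,n5
  Y(R7) = 0.0006944 S between n3,n4
  Y(R8) = 0.003135 S between n1,n2
  I4: injects 0.00447 A into n2 (from n0)
Assemble and solve the 6×6 MNA system:
  V(n1)=0.000  V(n2)=102.2  V(n3)=-3.450  V(n4)=-5.045  V(n5)=608.2
  i(L1)=-0.5642

-0.6112 A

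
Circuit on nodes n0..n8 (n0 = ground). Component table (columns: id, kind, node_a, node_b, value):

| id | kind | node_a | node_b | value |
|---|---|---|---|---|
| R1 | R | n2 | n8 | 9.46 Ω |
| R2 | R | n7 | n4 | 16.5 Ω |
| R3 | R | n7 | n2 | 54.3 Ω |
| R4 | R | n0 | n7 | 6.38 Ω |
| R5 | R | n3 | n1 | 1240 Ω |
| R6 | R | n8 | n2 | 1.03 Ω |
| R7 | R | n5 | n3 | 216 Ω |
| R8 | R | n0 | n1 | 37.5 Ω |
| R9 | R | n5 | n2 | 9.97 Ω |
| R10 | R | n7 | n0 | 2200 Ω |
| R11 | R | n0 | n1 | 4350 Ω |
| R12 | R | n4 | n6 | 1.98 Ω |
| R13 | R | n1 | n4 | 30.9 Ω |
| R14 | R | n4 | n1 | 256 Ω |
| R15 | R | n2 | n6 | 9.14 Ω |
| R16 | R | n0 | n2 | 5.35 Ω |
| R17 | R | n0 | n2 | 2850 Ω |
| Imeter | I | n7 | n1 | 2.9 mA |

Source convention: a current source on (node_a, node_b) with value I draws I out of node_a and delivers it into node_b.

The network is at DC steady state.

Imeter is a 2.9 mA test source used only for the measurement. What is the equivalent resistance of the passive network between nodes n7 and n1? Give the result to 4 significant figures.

R_eq = 20.61 Ω

Apply KCL at each of the 8 non-ground nodes and solve the resulting linear system.
Node n1: branches {R5, R8, R11, R13, R14, Imeter} → V_1 = 0.04942
Node n2: branches {R1, R3, R6, R9, R15, R16, R17} → V_2 = 0.001595
Node n3: branches {R5, R7} → V_3 = 0.008967
Node n4: branches {R2, R12, R13, R14} → V_4 = 0.007003
Node n5: branches {R7, R9} → V_5 = 0.001921
Node n6: branches {R12, R15} → V_6 = 0.006040
Node n7: branches {R2, R3, R4, R10, Imeter} → V_7 = -0.01036
Node n8: branches {R1, R6} → V_8 = 0.001595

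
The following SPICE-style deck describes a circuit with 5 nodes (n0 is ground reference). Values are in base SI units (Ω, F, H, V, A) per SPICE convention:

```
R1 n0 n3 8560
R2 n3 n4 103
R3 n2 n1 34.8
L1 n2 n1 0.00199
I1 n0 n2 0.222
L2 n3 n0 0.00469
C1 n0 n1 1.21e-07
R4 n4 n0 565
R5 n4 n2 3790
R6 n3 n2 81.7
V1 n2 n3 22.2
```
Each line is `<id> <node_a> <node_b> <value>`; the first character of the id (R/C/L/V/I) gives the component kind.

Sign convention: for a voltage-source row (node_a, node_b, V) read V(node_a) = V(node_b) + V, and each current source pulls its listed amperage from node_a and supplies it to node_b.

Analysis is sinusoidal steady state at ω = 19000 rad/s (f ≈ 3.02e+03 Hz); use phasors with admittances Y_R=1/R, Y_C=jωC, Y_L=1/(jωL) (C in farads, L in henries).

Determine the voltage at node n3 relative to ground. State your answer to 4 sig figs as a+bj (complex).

10.45+22.72j V

MNA unknowns: 4 node voltages V₁..V_4 plus 1 source current (V1)
R1: Y=0.0001168+0.000j on G[0,3]
R2: Y=0.009709+0.000j on G[3,4]
R3: Y=0.02874+0.000j on G[2,1]
L1: Y=0.000-0.02645j on G[2,1]
I1: z[0]−=0.222, z[2]+=0.222
L2: Y=0.000-0.01122j on G[3,0]
C1: Y=0.000+0.002299j on G[0,1]
R4: Y=0.001770+0.000j on G[4,0]
R5: Y=0.0002639+0.000j on G[4,2]
R6: Y=0.01224+0.000j on G[3,2]
V1: row V2−V3=22.2, i_V1 at 2,3
solve → V1=35.00+22.08j, V2=32.65+22.72j, V3=10.45+22.72j, V4=9.374+19.29j
aux → i_V1=-0.005097-0.08137j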